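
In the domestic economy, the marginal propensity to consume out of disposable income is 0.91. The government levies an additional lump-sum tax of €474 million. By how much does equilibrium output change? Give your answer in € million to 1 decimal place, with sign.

−€4,792.7 million

A lump-sum tax change of +€474 million shifts disposable income by −€474 million; first-round consumption changes by −c × ΔT = −0.91 × (+€474 million) = −€431.34 million.
Expenditure multiplier = 1/(1 − MPC) = 1/(1 − 0.91) = 1/0.09 ≈ 11.111.
The tax multiplier is −c × k ≈ −10.111, so ΔY = k × (−c·ΔT) = (−€431.34 million) / 0.09 ≈ −€4,792.7 million.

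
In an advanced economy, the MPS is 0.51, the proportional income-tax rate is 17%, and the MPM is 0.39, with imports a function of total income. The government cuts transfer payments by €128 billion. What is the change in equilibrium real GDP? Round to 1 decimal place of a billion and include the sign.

−€63.8 billion

MPC = 1 − MPS = 1 − 0.51 = 0.49.
The transfer change shifts disposable income by −€128 billion, so first-round consumption changes by c·ΔTR = 0.49 × (−€128 billion) = −€62.72 billion.
Expenditure multiplier = 1/(1 − c(1−t) + m) = 1/(1 − 0.49×0.83 + 0.39) = 1/0.9833 ≈ 1.017.
The transfer multiplier is c × k ≈ 0.498, so ΔY = k × (c·ΔTR) = (−€62.72 billion) / 0.9833 ≈ −€63.8 billion.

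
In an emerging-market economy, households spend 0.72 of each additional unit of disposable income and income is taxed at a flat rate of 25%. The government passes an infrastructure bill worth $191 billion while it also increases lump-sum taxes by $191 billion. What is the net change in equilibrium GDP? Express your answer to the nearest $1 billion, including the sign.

+$116 billion

Expenditure multiplier = 1/(1 − c(1−t)) = 1/(1 − 0.72×0.75) = 1/0.46 ≈ 2.174.
ΔG contributes k·ΔG = (+$191 billion) / 0.46 ≈ +$415.2 billion.
ΔT of +$191 billion changes first-round spending by −c·ΔT = −$137.52 billion, contributing k·(−c·ΔT) = (−$137.52 billion) / 0.46 ≈ −$299 billion.
Net ΔY = k(ΔG − c·ΔT) = (+$53.48 billion) / 0.46 ≈ +$116 billion.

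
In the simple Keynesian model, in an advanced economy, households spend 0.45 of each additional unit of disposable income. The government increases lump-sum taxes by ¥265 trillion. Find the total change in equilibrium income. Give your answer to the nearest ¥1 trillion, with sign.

−¥217 trillion

A lump-sum tax change of +¥265 trillion shifts disposable income by −¥265 trillion; first-round consumption changes by −c × ΔT = −0.45 × (+¥265 trillion) = −¥119.25 trillion.
Expenditure multiplier = 1/(1 − MPC) = 1/(1 − 0.45) = 1/0.55 ≈ 1.818.
The tax multiplier is −c × k ≈ −0.818, so ΔY = k × (−c·ΔT) = (−¥119.25 trillion) / 0.55 ≈ −¥217 trillion.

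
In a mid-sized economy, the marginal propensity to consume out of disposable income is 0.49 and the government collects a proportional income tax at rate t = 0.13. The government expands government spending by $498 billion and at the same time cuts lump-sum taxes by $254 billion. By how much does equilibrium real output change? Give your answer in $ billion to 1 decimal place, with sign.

+$1,085.0 billion

Expenditure multiplier = 1/(1 − c(1−t)) = 1/(1 − 0.49×0.87) = 1/0.5737 ≈ 1.743.
ΔG contributes k·ΔG = (+$498 billion) / 0.5737 ≈ +$868 billion.
ΔT of −$254 billion changes first-round spending by −c·ΔT = +$124.46 billion, contributing k·(−c·ΔT) = (+$124.46 billion) / 0.5737 ≈ +$216.9 billion.
Net ΔY = k(ΔG − c·ΔT) = (+$622.46 billion) / 0.5737 ≈ +$1,085 billion.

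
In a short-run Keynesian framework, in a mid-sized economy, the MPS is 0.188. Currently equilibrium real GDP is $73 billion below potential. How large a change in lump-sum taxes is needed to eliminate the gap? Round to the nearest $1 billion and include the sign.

−$17 billion

MPC = 1 − MPS = 1 − 0.188 = 0.812.
Spending multiplier = 1/(1 − MPC) = 1/(1 − 0.812) = 1/0.188 ≈ 5.319.
Tax multiplier = −c·k = −0.812/0.188 ≈ −4.319. Need ΔY = +$73 billion, so ΔT = ΔY/(−c·k) = −(+$73 billion) × 0.188 / 0.812 ≈ −$17 billion.
The government should cut lump-sum taxes by $17 billion.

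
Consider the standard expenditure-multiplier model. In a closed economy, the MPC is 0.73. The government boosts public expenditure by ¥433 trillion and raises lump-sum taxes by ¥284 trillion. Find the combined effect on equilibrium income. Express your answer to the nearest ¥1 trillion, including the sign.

+¥836 trillion

Expenditure multiplier = 1/(1 − MPC) = 1/(1 − 0.73) = 1/0.27 ≈ 3.704.
ΔG contributes k·ΔG = (+¥433 trillion) / 0.27 ≈ +¥1,603.7 trillion.
ΔT of +¥284 trillion changes first-round spending by −c·ΔT = −¥207.32 trillion, contributing k·(−c·ΔT) = (−¥207.32 trillion) / 0.27 ≈ −¥767.9 trillion.
Net ΔY = k(ΔG − c·ΔT) = (+¥225.68 trillion) / 0.27 ≈ +¥836 trillion.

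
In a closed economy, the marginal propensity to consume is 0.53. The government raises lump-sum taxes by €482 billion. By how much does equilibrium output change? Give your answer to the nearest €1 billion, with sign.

A lump-sum tax change of +€482 billion shifts disposable income by −€482 billion; first-round consumption changes by −c × ΔT = −0.53 × (+€482 billion) = −€255.46 billion.
Expenditure multiplier = 1/(1 − MPC) = 1/(1 − 0.53) = 1/0.47 ≈ 2.128.
The tax multiplier is −c × k ≈ −1.128, so ΔY = k × (−c·ΔT) = (−€255.46 billion) / 0.47 ≈ −€544 billion.

−€544 billion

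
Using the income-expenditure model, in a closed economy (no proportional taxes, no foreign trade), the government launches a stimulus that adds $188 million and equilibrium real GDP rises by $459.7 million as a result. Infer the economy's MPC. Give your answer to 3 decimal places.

Implied spending multiplier k = ΔY/ΔG = 459.7/188 ≈ 2.4452.
Since k = 1/(1 − MPC), MPC = 1 − 1/k = 1 − ΔG/ΔY = 1 − 188/459.7 ≈ 0.591.

0.591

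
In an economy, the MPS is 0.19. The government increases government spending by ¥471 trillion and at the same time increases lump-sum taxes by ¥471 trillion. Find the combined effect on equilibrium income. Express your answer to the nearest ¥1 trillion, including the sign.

MPC = 1 − MPS = 1 − 0.19 = 0.81.
Expenditure multiplier = 1/(1 − MPC) = 1/(1 − 0.81) = 1/0.19 ≈ 5.263.
ΔG contributes k·ΔG = (+¥471 trillion) / 0.19 ≈ +¥2,478.9 trillion.
ΔT of +¥471 trillion changes first-round spending by −c·ΔT = −¥381.51 trillion, contributing k·(−c·ΔT) = (−¥381.51 trillion) / 0.19 ≈ −¥2,007.9 trillion.
With ΔG = ΔT and no other leakages, the balanced-budget multiplier is 1, so ΔY = ΔG = +¥471 trillion.

+¥471 trillion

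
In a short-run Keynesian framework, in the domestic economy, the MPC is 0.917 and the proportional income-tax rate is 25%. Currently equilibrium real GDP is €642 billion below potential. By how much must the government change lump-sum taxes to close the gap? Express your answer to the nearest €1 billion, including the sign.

−€219 billion

Spending multiplier = 1/(1 − c(1−t)) = 1/(1 − 0.917×0.75) = 1/0.31225 ≈ 3.203.
Tax multiplier = −c·k = −0.917/0.31225 ≈ −2.937. Need ΔY = +€642 billion, so ΔT = ΔY/(−c·k) = −(+€642 billion) × 0.31225 / 0.917 ≈ −€219 billion.
The government should cut lump-sum taxes by €219 billion.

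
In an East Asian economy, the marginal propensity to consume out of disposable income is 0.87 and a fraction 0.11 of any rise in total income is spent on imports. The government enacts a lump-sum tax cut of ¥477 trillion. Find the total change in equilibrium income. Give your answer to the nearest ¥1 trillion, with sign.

A lump-sum tax change of −¥477 trillion shifts disposable income by +¥477 trillion; first-round consumption changes by −c × ΔT = −0.87 × (−¥477 trillion) = +¥414.99 trillion.
Expenditure multiplier = 1/(1 − c + m) = 1/(1 − 0.87 + 0.11) = 1/0.24 ≈ 4.167.
The tax multiplier is −c × k = −3.625, so ΔY = k × (−c·ΔT) = (+¥414.99 trillion) / 0.24 ≈ +¥1,729 trillion.

+¥1,729 trillion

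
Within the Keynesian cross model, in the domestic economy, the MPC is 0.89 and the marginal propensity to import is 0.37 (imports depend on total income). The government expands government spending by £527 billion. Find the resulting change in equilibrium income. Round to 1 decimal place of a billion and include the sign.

+£1,097.9 billion

Spending multiplier = 1/(1 − c + m) = 1/(1 − 0.89 + 0.37) = 1/0.48 ≈ 2.083.
ΔY = k × ΔG = (+£527 billion) / 0.48 ≈ +£1,097.9 billion.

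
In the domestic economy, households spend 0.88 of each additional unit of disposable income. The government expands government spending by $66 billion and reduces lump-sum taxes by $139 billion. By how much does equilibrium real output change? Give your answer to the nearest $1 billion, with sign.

Expenditure multiplier = 1/(1 − MPC) = 1/(1 − 0.88) = 1/0.12 ≈ 8.333.
ΔG contributes k·ΔG = (+$66 billion) / 0.12 = +$550 billion.
ΔT of −$139 billion changes first-round spending by −c·ΔT = +$122.32 billion, contributing k·(−c·ΔT) = (+$122.32 billion) / 0.12 ≈ +$1,019.3 billion.
Net ΔY = k(ΔG − c·ΔT) = (+$188.32 billion) / 0.12 ≈ +$1,569 billion.

+$1,569 billion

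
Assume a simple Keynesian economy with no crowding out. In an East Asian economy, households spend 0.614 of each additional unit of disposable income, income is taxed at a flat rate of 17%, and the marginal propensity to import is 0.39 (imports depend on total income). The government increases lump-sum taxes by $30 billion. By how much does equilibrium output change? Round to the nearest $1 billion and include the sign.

A lump-sum tax change of +$30 billion shifts disposable income by −$30 billion; first-round consumption changes by −c × ΔT = −0.614 × (+$30 billion) = −$18.42 billion.
Expenditure multiplier = 1/(1 − c(1−t) + m) = 1/(1 − 0.614×0.83 + 0.39) = 1/0.88038 ≈ 1.136.
The tax multiplier is −c × k ≈ −0.697, so ΔY = k × (−c·ΔT) = (−$18.42 billion) / 0.88038 ≈ −$21 billion.

−$21 billion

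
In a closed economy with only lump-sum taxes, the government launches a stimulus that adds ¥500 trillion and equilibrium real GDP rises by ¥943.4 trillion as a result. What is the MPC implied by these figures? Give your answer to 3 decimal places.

Implied spending multiplier k = ΔY/ΔG = 943.4/500 = 1.8868.
Since k = 1/(1 − MPC), MPC = 1 − 1/k = 1 − ΔG/ΔY = 1 − 500/943.4 ≈ 0.470.

0.470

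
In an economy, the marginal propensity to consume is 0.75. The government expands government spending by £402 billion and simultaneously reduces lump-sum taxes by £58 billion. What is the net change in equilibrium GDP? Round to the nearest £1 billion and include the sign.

Expenditure multiplier = 1/(1 − MPC) = 1/(1 − 0.75) = 1/0.25 = 4.
ΔG contributes k·ΔG = (+£402 billion) / 0.25 = +£1,608 billion.
ΔT of −£58 billion changes first-round spending by −c·ΔT = +£43.5 billion, contributing k·(−c·ΔT) = (+£43.5 billion) / 0.25 = +£174 billion.
Net ΔY = k(ΔG − c·ΔT) = (+£445.5 billion) / 0.25 = +£1,782 billion.

+£1,782 billion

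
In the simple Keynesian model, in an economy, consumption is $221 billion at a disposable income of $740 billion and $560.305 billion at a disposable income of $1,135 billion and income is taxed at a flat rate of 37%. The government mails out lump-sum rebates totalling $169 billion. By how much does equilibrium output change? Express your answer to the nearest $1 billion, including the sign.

+$316 billion

MPC = ΔC/ΔYd = (560.305 − 221)/(1,135 − 740) = 339.305/395 = 0.859.
A lump-sum tax change of −$169 billion shifts disposable income by +$169 billion; first-round consumption changes by −c × ΔT = −0.859 × (−$169 billion) = +$145.171 billion.
Expenditure multiplier = 1/(1 − c(1−t)) = 1/(1 − 0.859×0.63) = 1/0.45883 ≈ 2.179.
The tax multiplier is −c × k ≈ −1.872, so ΔY = k × (−c·ΔT) = (+$145.171 billion) / 0.45883 ≈ +$316 billion.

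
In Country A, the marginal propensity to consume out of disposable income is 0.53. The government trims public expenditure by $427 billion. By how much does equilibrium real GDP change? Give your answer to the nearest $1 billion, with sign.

Spending multiplier = 1/(1 − MPC) = 1/(1 − 0.53) = 1/0.47 ≈ 2.128.
ΔY = k × ΔG = (−$427 billion) / 0.47 ≈ −$909 billion.

−$909 billion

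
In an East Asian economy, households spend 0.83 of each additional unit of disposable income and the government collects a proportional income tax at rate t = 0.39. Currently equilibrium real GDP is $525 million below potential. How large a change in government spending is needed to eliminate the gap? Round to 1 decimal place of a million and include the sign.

+$259.2 million

Spending multiplier = 1/(1 − c(1−t)) = 1/(1 − 0.83×0.61) = 1/0.4937 ≈ 2.026.
Need ΔY = +$525 million, so ΔG = ΔY/k = (+$525 million) × 0.4937 ≈ +$259.2 million.
The government should increase government spending by $259.2 million.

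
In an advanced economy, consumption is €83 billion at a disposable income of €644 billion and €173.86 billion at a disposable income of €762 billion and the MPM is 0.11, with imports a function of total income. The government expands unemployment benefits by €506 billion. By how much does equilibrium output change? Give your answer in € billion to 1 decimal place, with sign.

MPC = ΔC/ΔYd = (173.86 − 83)/(762 − 644) = 90.86/118 = 0.77.
The transfer change shifts disposable income by +€506 billion, so first-round consumption changes by c·ΔTR = 0.77 × (+€506 billion) = +€389.62 billion.
Expenditure multiplier = 1/(1 − c + m) = 1/(1 − 0.77 + 0.11) = 1/0.34 ≈ 2.941.
The transfer multiplier is c × k ≈ 2.265, so ΔY = k × (c·ΔTR) = (+€389.62 billion) / 0.34 ≈ +€1,145.9 billion.

+€1,145.9 billion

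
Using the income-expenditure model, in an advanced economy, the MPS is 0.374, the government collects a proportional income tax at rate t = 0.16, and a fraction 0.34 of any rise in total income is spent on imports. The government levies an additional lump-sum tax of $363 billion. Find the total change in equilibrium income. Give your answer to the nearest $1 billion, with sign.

MPC = 1 − MPS = 1 − 0.374 = 0.626.
A lump-sum tax change of +$363 billion shifts disposable income by −$363 billion; first-round consumption changes by −c × ΔT = −0.626 × (+$363 billion) = −$227.238 billion.
Expenditure multiplier = 1/(1 − c(1−t) + m) = 1/(1 − 0.626×0.84 + 0.34) = 1/0.81416 ≈ 1.228.
The tax multiplier is −c × k ≈ −0.769, so ΔY = k × (−c·ΔT) = (−$227.238 billion) / 0.81416 ≈ −$279 billion.

−$279 billion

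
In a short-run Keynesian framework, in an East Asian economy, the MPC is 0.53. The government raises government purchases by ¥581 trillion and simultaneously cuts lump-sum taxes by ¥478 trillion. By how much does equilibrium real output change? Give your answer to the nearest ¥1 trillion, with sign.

Expenditure multiplier = 1/(1 − MPC) = 1/(1 − 0.53) = 1/0.47 ≈ 2.128.
ΔG contributes k·ΔG = (+¥581 trillion) / 0.47 ≈ +¥1,236.2 trillion.
ΔT of −¥478 trillion changes first-round spending by −c·ΔT = +¥253.34 trillion, contributing k·(−c·ΔT) = (+¥253.34 trillion) / 0.47 ≈ +¥539 trillion.
Net ΔY = k(ΔG − c·ΔT) = (+¥834.34 trillion) / 0.47 ≈ +¥1,775 trillion.

+¥1,775 trillion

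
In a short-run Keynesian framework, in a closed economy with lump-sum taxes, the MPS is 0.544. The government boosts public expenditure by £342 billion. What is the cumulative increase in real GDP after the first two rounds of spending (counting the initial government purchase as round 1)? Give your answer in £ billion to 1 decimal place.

£498.0 billion

MPC = 1 − MPS = 1 − 0.544 = 0.456.
Round 1 adds ΔG = £342 billion; each later round is MPC = 0.456 times the previous.
After 2 rounds: 342 + 155.952 = ΔG·(1 − c^2)/(1 − c) = 342 × (1 − 0.207936)/0.544 ≈ £498 billion.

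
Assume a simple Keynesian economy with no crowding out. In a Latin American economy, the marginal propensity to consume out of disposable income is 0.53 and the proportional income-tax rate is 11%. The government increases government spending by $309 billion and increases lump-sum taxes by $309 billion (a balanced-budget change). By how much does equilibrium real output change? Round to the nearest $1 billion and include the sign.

Expenditure multiplier = 1/(1 − c(1−t)) = 1/(1 − 0.53×0.89) = 1/0.5283 ≈ 1.893.
ΔG contributes k·ΔG = (+$309 billion) / 0.5283 ≈ +$584.9 billion.
ΔT of +$309 billion changes first-round spending by −c·ΔT = −$163.77 billion, contributing k·(−c·ΔT) = (−$163.77 billion) / 0.5283 ≈ −$310 billion.
Net ΔY = k(ΔG − c·ΔT) = (+$145.23 billion) / 0.5283 ≈ +$275 billion.

+$275 billion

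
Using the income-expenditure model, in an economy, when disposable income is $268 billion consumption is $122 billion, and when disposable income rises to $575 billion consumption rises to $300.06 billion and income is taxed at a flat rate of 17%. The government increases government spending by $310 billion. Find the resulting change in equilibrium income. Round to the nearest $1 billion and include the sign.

MPC = ΔC/ΔYd = (300.06 − 122)/(575 − 268) = 178.06/307 = 0.58.
Expenditure multiplier = 1/(1 − c(1−t)) = 1/(1 − 0.58×0.83) = 1/0.5186 ≈ 1.928.
ΔY = k × ΔG = (+$310 billion) / 0.5186 ≈ +$598 billion.

+$598 billion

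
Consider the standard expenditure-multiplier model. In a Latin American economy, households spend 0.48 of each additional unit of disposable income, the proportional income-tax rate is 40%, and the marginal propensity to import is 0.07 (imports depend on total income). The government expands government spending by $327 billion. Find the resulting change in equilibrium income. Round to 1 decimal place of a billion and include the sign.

Government-spending multiplier = 1/(1 − c(1−t) + m) = 1/(1 − 0.48×0.6 + 0.07) = 1/0.782 ≈ 1.279.
ΔY = k × ΔG = (+$327 billion) / 0.782 ≈ +$418.2 billion.

+$418.2 billion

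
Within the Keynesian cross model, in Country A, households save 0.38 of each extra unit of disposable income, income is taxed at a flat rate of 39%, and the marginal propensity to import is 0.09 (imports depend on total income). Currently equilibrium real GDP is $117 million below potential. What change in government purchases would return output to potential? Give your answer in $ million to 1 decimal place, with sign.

MPC = 1 − MPS = 1 − 0.38 = 0.62.
Spending multiplier = 1/(1 − c(1−t) + m) = 1/(1 − 0.62×0.61 + 0.09) = 1/0.7118 ≈ 1.405.
Need ΔY = +$117 million, so ΔG = ΔY/k = (+$117 million) × 0.7118 ≈ +$83.3 million.
The government should increase government purchases by $83.3 million.

+$83.3 million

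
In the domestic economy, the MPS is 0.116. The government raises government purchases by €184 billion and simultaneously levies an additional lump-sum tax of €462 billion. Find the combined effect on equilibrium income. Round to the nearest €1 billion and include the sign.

−€1,935 billion

MPC = 1 − MPS = 1 − 0.116 = 0.884.
Expenditure multiplier = 1/(1 − MPC) = 1/(1 − 0.884) = 1/0.116 ≈ 8.621.
ΔG contributes k·ΔG = (+€184 billion) / 0.116 ≈ +€1,586.2 billion.
ΔT of +€462 billion changes first-round spending by −c·ΔT = −€408.408 billion, contributing k·(−c·ΔT) = (−€408.408 billion) / 0.116 ≈ −€3,520.8 billion.
Net ΔY = k(ΔG − c·ΔT) = (−€224.408 billion) / 0.116 ≈ −€1,935 billion.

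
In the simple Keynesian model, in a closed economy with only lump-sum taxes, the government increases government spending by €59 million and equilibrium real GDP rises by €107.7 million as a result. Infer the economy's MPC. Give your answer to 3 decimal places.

0.452

Implied spending multiplier k = ΔY/ΔG = 107.7/59 ≈ 1.8254.
Since k = 1/(1 − MPC), MPC = 1 − 1/k = 1 − ΔG/ΔY = 1 − 59/107.7 ≈ 0.452.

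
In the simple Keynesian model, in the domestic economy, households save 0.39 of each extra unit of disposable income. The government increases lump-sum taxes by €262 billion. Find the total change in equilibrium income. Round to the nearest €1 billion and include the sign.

−€410 billion

MPC = 1 − MPS = 1 − 0.39 = 0.61.
A lump-sum tax change of +€262 billion shifts disposable income by −€262 billion; first-round consumption changes by −c × ΔT = −0.61 × (+€262 billion) = −€159.82 billion.
Expenditure multiplier = 1/(1 − MPC) = 1/(1 − 0.61) = 1/0.39 ≈ 2.564.
The tax multiplier is −c × k ≈ −1.564, so ΔY = k × (−c·ΔT) = (−€159.82 billion) / 0.39 ≈ −€410 billion.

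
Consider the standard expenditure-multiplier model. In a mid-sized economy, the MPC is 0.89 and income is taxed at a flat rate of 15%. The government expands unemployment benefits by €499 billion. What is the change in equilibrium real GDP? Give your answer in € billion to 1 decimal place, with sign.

The transfer change shifts disposable income by +€499 billion, so first-round consumption changes by c·ΔTR = 0.89 × (+€499 billion) = +€444.11 billion.
Expenditure multiplier = 1/(1 − c(1−t)) = 1/(1 − 0.89×0.85) = 1/0.2435 ≈ 4.107.
The transfer multiplier is c × k ≈ 3.655, so ΔY = k × (c·ΔTR) = (+€444.11 billion) / 0.2435 ≈ +€1,823.9 billion.

+€1,823.9 billion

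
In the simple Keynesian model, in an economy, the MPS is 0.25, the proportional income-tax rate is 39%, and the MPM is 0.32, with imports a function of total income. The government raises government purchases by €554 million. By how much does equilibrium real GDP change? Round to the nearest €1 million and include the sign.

+€642 million

MPC = 1 − MPS = 1 − 0.25 = 0.75.
Government-spending multiplier = 1/(1 − c(1−t) + m) = 1/(1 − 0.75×0.61 + 0.32) = 1/0.8625 ≈ 1.159.
ΔY = k × ΔG = (+€554 million) / 0.8625 ≈ +€642 million.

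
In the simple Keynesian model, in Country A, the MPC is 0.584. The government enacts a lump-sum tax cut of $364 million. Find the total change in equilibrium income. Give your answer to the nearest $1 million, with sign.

+$511 million

A lump-sum tax change of −$364 million shifts disposable income by +$364 million; first-round consumption changes by −c × ΔT = −0.584 × (−$364 million) = +$212.576 million.
Expenditure multiplier = 1/(1 − MPC) = 1/(1 − 0.584) = 1/0.416 ≈ 2.404.
The tax multiplier is −c × k ≈ −1.404, so ΔY = k × (−c·ΔT) = (+$212.576 million) / 0.416 = +$511 million.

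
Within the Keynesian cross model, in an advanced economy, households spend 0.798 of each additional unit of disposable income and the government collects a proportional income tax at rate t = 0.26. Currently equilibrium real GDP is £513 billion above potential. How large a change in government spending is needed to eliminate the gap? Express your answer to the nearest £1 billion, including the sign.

−£210 billion

Spending multiplier = 1/(1 − c(1−t)) = 1/(1 − 0.798×0.74) = 1/0.40948 ≈ 2.442.
Need ΔY = −£513 billion, so ΔG = ΔY/k = (−£513 billion) × 0.40948 ≈ −£210 billion.
The government should cut government spending by £210 billion.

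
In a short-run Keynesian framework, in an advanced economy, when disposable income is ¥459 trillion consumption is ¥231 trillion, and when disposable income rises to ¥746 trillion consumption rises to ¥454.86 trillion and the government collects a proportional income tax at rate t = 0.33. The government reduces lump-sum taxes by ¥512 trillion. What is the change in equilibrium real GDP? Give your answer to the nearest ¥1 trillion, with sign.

+¥837 trillion

MPC = ΔC/ΔYd = (454.86 − 231)/(746 − 459) = 223.86/287 = 0.78.
A lump-sum tax change of −¥512 trillion shifts disposable income by +¥512 trillion; first-round consumption changes by −c × ΔT = −0.78 × (−¥512 trillion) = +¥399.36 trillion.
Expenditure multiplier = 1/(1 − c(1−t)) = 1/(1 − 0.78×0.67) = 1/0.4774 ≈ 2.095.
The tax multiplier is −c × k ≈ −1.634, so ΔY = k × (−c·ΔT) = (+¥399.36 trillion) / 0.4774 ≈ +¥837 trillion.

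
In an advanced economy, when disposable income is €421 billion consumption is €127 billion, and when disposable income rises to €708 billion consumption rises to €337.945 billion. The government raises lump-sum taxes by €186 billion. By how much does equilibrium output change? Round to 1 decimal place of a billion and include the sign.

−€515.9 billion

MPC = ΔC/ΔYd = (337.945 − 127)/(708 − 421) = 210.945/287 = 0.735.
A lump-sum tax change of +€186 billion shifts disposable income by −€186 billion; first-round consumption changes by −c × ΔT = −0.735 × (+€186 billion) = −€136.71 billion.
Expenditure multiplier = 1/(1 − MPC) = 1/(1 − 0.735) = 1/0.265 ≈ 3.774.
The tax multiplier is −c × k ≈ −2.774, so ΔY = k × (−c·ΔT) = (−€136.71 billion) / 0.265 ≈ −€515.9 billion.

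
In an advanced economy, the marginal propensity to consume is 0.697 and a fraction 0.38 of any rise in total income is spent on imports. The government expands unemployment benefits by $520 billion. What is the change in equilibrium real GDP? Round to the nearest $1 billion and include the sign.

The transfer change shifts disposable income by +$520 billion, so first-round consumption changes by c·ΔTR = 0.697 × (+$520 billion) = +$362.44 billion.
Expenditure multiplier = 1/(1 − c + m) = 1/(1 − 0.697 + 0.38) = 1/0.683 ≈ 1.464.
The transfer multiplier is c × k ≈ 1.02, so ΔY = k × (c·ΔTR) = (+$362.44 billion) / 0.683 ≈ +$531 billion.

+$531 billion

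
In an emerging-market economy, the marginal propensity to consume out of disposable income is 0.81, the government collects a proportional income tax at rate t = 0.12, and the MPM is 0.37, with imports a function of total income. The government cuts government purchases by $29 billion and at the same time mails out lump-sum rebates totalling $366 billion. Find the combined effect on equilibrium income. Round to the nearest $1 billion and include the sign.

Expenditure multiplier = 1/(1 − c(1−t) + m) = 1/(1 − 0.81×0.88 + 0.37) = 1/0.6572 ≈ 1.522.
ΔG contributes k·ΔG = (−$29 billion) / 0.6572 ≈ −$44.1 billion.
ΔT of −$366 billion changes first-round spending by −c·ΔT = +$296.46 billion, contributing k·(−c·ΔT) = (+$296.46 billion) / 0.6572 ≈ +$451.1 billion.
Net ΔY = k(ΔG − c·ΔT) = (+$267.46 billion) / 0.6572 ≈ +$407 billion.

+$407 billion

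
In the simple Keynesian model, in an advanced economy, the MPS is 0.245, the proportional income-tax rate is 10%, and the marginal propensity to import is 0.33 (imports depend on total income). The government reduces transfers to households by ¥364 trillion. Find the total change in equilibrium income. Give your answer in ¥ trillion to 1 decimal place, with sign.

MPC = 1 − MPS = 1 − 0.245 = 0.755.
The transfer change shifts disposable income by −¥364 trillion, so first-round consumption changes by c·ΔTR = 0.755 × (−¥364 trillion) = −¥274.82 trillion.
Expenditure multiplier = 1/(1 − c(1−t) + m) = 1/(1 − 0.755×0.9 + 0.33) = 1/0.6505 ≈ 1.537.
The transfer multiplier is c × k ≈ 1.161, so ΔY = k × (c·ΔTR) = (−¥274.82 trillion) / 0.6505 ≈ −¥422.5 trillion.

−¥422.5 trillion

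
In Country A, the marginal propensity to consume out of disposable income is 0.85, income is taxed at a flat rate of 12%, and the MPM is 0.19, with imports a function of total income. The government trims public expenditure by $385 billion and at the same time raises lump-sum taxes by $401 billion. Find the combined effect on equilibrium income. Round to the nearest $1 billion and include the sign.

−$1,642 billion

Expenditure multiplier = 1/(1 − c(1−t) + m) = 1/(1 − 0.85×0.88 + 0.19) = 1/0.442 ≈ 2.262.
ΔG contributes k·ΔG = (−$385 billion) / 0.442 ≈ −$871 billion.
ΔT of +$401 billion changes first-round spending by −c·ΔT = −$340.85 billion, contributing k·(−c·ΔT) = (−$340.85 billion) / 0.442 ≈ −$771.2 billion.
Net ΔY = k(ΔG − c·ΔT) = (−$725.85 billion) / 0.442 ≈ −$1,642 billion.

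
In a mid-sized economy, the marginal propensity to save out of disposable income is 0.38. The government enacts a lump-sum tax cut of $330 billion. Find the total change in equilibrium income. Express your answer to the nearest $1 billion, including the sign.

+$538 billion

MPC = 1 − MPS = 1 − 0.38 = 0.62.
A lump-sum tax change of −$330 billion shifts disposable income by +$330 billion; first-round consumption changes by −c × ΔT = −0.62 × (−$330 billion) = +$204.6 billion.
Expenditure multiplier = 1/(1 − MPC) = 1/(1 − 0.62) = 1/0.38 ≈ 2.632.
The tax multiplier is −c × k ≈ −1.632, so ΔY = k × (−c·ΔT) = (+$204.6 billion) / 0.38 ≈ +$538 billion.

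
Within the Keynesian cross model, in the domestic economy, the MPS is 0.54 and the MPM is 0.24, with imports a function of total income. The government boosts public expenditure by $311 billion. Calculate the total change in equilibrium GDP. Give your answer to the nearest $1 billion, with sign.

MPC = 1 − MPS = 1 − 0.54 = 0.46.
Government-spending multiplier = 1/(1 − c + m) = 1/(1 − 0.46 + 0.24) = 1/0.78 ≈ 1.282.
ΔY = k × ΔG = (+$311 billion) / 0.78 ≈ +$399 billion.

+$399 billion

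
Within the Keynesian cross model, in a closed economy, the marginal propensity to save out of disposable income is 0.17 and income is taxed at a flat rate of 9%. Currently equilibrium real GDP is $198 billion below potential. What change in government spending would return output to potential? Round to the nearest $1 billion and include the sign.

MPC = 1 − MPS = 1 − 0.17 = 0.83.
Spending multiplier = 1/(1 − c(1−t)) = 1/(1 − 0.83×0.91) = 1/0.2447 ≈ 4.087.
Need ΔY = +$198 billion, so ΔG = ΔY/k = (+$198 billion) × 0.2447 ≈ +$48 billion.
The government should increase government spending by $48 billion.

+$48 billion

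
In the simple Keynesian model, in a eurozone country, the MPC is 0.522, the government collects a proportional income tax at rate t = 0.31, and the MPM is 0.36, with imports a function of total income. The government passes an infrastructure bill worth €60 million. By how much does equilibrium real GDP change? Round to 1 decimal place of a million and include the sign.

Government-spending multiplier = 1/(1 − c(1−t) + m) = 1/(1 − 0.522×0.69 + 0.36) = 1/0.99982 ≈ 1.
ΔY = k × ΔG = (+€60 million) / 0.99982 ≈ +€60 million.

+€60.0 million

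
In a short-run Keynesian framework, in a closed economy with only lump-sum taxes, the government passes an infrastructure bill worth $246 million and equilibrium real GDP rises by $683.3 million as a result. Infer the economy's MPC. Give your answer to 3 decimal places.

0.640

Implied spending multiplier k = ΔY/ΔG = 683.3/246 ≈ 2.7776.
Since k = 1/(1 − MPC), MPC = 1 − 1/k = 1 − ΔG/ΔY = 1 − 246/683.3 ≈ 0.640.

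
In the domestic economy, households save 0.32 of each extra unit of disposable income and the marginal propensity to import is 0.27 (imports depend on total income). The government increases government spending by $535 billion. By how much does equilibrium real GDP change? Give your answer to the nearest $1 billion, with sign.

+$907 billion

MPC = 1 − MPS = 1 − 0.32 = 0.68.
Government-spending multiplier = 1/(1 − c + m) = 1/(1 − 0.68 + 0.27) = 1/0.59 ≈ 1.695.
ΔY = k × ΔG = (+$535 billion) / 0.59 ≈ +$907 billion.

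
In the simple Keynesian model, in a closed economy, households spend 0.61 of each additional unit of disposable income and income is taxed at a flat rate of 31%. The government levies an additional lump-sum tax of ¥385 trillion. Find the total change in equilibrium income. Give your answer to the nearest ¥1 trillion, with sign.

−¥406 trillion

A lump-sum tax change of +¥385 trillion shifts disposable income by −¥385 trillion; first-round consumption changes by −c × ΔT = −0.61 × (+¥385 trillion) = −¥234.85 trillion.
Expenditure multiplier = 1/(1 − c(1−t)) = 1/(1 − 0.61×0.69) = 1/0.5791 ≈ 1.727.
The tax multiplier is −c × k ≈ −1.053, so ΔY = k × (−c·ΔT) = (−¥234.85 trillion) / 0.5791 ≈ −¥406 trillion.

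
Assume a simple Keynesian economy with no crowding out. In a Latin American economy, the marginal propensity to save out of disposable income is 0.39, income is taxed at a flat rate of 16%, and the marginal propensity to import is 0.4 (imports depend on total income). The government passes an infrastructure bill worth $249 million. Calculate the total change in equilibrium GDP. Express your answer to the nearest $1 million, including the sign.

MPC = 1 − MPS = 1 − 0.39 = 0.61.
Expenditure multiplier = 1/(1 − c(1−t) + m) = 1/(1 − 0.61×0.84 + 0.4) = 1/0.8876 ≈ 1.127.
ΔY = k × ΔG = (+$249 million) / 0.8876 ≈ +$281 million.

+$281 million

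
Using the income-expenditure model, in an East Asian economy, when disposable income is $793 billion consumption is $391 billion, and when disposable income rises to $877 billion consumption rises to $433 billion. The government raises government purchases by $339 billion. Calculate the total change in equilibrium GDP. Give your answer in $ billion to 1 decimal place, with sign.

MPC = ΔC/ΔYd = (433 − 391)/(877 − 793) = 42/84 = 0.5.
Spending multiplier = 1/(1 − MPC) = 1/(1 − 0.5) = 1/0.5 = 2.
ΔY = k × ΔG = (+$339 billion) / 0.5 = +$678 billion.

+$678.0 billion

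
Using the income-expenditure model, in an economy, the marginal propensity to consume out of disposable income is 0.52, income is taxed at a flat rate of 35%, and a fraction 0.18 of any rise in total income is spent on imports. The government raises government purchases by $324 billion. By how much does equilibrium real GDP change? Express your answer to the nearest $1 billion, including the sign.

+$385 billion

Government-spending multiplier = 1/(1 − c(1−t) + m) = 1/(1 − 0.52×0.65 + 0.18) = 1/0.842 ≈ 1.188.
ΔY = k × ΔG = (+$324 billion) / 0.842 ≈ +$385 billion.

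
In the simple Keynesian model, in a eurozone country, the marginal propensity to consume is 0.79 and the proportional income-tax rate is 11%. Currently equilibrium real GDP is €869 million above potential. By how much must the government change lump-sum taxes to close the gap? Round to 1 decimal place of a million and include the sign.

Spending multiplier = 1/(1 − c(1−t)) = 1/(1 − 0.79×0.89) = 1/0.2969 ≈ 3.368.
Tax multiplier = −c·k = −0.79/0.2969 ≈ −2.661. Need ΔY = −€869 million, so ΔT = ΔY/(−c·k) = −(−€869 million) × 0.2969 / 0.79 ≈ +€326.6 million.
The government should raise lump-sum taxes by €326.6 million.

+€326.6 million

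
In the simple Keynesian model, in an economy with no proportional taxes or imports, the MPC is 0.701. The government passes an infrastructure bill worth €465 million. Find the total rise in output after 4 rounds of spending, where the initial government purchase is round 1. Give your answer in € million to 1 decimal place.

Round 1 adds ΔG = €465 million; each later round is MPC = 0.701 times the previous.
After 4 rounds: 465 + 325.965 + 228.501465 + 160.179526965 = ΔG·(1 − c^4)/(1 − c) = 465 × (1 − 0.241474942801)/0.299 ≈ €1,179.6 million.

€1,179.6 million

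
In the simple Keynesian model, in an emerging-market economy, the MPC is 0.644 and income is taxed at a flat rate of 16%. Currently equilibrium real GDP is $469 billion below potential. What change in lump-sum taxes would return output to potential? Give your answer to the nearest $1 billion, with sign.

Spending multiplier = 1/(1 − c(1−t)) = 1/(1 − 0.644×0.84) = 1/0.45904 ≈ 2.178.
Tax multiplier = −c·k = −0.644/0.45904 ≈ −1.403. Need ΔY = +$469 billion, so ΔT = ΔY/(−c·k) = −(+$469 billion) × 0.45904 / 0.644 ≈ −$334 billion.
The government should cut lump-sum taxes by $334 billion.

−$334 billion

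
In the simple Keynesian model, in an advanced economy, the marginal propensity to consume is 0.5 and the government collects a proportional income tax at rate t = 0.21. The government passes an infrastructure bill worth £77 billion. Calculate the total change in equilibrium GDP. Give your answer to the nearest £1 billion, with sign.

Government-spending multiplier = 1/(1 − c(1−t)) = 1/(1 − 0.5×0.79) = 1/0.605 ≈ 1.653.
ΔY = k × ΔG = (+£77 billion) / 0.605 ≈ +£127 billion.

+£127 billion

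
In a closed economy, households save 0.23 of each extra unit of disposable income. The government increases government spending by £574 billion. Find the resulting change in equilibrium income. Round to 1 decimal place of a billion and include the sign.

+£2,495.7 billion

MPC = 1 − MPS = 1 − 0.23 = 0.77.
Government-spending multiplier = 1/(1 − MPC) = 1/(1 − 0.77) = 1/0.23 ≈ 4.348.
ΔY = k × ΔG = (+£574 billion) / 0.23 ≈ +£2,495.7 billion.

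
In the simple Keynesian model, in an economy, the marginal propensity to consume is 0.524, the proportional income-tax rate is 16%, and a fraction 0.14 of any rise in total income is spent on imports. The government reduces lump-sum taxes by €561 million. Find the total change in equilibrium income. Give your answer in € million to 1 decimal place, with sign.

A lump-sum tax change of −€561 million shifts disposable income by +€561 million; first-round consumption changes by −c × ΔT = −0.524 × (−€561 million) = +€293.964 million.
Expenditure multiplier = 1/(1 − c(1−t) + m) = 1/(1 − 0.524×0.84 + 0.14) = 1/0.69984 ≈ 1.429.
The tax multiplier is −c × k ≈ −0.749, so ΔY = k × (−c·ΔT) = (+€293.964 million) / 0.69984 ≈ +€420 million.

+€420.0 million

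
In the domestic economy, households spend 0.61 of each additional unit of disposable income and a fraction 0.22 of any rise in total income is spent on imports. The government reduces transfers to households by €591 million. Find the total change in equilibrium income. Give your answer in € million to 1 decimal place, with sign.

The transfer change shifts disposable income by −€591 million, so first-round consumption changes by c·ΔTR = 0.61 × (−€591 million) = −€360.51 million.
Expenditure multiplier = 1/(1 − c + m) = 1/(1 − 0.61 + 0.22) = 1/0.61 ≈ 1.639.
The transfer multiplier is c × k = 1, so ΔY = k × (c·ΔTR) = (−€360.51 million) / 0.61 = −€591 million.

−€591.0 million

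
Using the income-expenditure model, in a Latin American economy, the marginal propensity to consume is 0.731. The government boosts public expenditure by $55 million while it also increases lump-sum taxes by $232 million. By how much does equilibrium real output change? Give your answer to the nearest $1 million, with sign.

−$426 million

Expenditure multiplier = 1/(1 − MPC) = 1/(1 − 0.731) = 1/0.269 ≈ 3.717.
ΔG contributes k·ΔG = (+$55 million) / 0.269 ≈ +$204.5 million.
ΔT of +$232 million changes first-round spending by −c·ΔT = −$169.592 million, contributing k·(−c·ΔT) = (−$169.592 million) / 0.269 ≈ −$630.5 million.
Net ΔY = k(ΔG − c·ΔT) = (−$114.592 million) / 0.269 ≈ −$426 million.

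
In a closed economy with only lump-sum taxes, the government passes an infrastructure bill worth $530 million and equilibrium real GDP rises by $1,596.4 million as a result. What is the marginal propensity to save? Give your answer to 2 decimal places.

0.33

Implied spending multiplier k = ΔY/ΔG = 1,596.4/530 ≈ 3.0121.
Since k = 1/(1 − MPC), MPC = 1 − 1/k = 1 − ΔG/ΔY = 1 − 530/1,596.4 ≈ 0.67.
MPS = 1 − MPC = 0.33.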